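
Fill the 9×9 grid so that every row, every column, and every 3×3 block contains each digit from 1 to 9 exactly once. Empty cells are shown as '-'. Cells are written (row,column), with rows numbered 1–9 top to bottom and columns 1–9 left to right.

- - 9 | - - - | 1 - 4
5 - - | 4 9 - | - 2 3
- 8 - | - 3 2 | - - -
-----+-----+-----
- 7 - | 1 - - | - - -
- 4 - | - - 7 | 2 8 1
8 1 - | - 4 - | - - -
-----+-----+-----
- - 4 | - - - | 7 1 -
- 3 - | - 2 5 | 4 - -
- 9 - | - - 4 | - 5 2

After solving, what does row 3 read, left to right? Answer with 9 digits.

(2,2) = 6: row 2 has {2,3,4,5,9}; col 2 has {1,3,4,7,8,9}; box has {5,8,9} → only 6 remains.
(2,7) = 8: row 2 has {2,3,4,5,6,9}; col 7 has {1,2,4,7}; box has {1,2,3,4} → only 8 remains.
(1,2) = 2: row 1 has {1,4,9}; col 2 has {1,3,4,6,7,8,9}; box has {5,6,8,9} → only 2 remains.
(2,6) = 1: row 2 has {2,3,4,5,6,8,9}; col 6 has {2,4,5,7}; box has {2,3,4,9} → only 1 remains.
(7,2) = 5: row 7 has {1,4,7}; col 2 has {1,2,3,4,6,7,8,9}; box has {3,4,9} → only 5 remains.
(2,3) = 7: row 2 has {1,2,3,4,5,6,8,9}; col 3 has {4,9}; box has {2,5,6,8,9} → only 7 remains.
(3,3) = 1: row 3 has {2,3,8}; col 3 has {4,7,9}; box has {2,5,6,7,8,9} → only 1 remains.
(1,1) = 3: row 1 has {1,2,4,9}; col 1 has {5,8}; box has {1,2,5,6,7,8,9} → only 3 remains.
(3,1) = 4: row 3 has {1,2,3,8}; col 1 has {3,5,8}; box has {1,2,3,5,6,7,8,9} → only 4 remains.
(4,8) = 4: in row 4, 4 can only go here (every other open cell in that row sees a 4).
(7,1) = 2: in row 7, 2 can only go here (every other open cell in that row sees a 2).
(4,3) = 2: in row 4, 2 can only go here (every other open cell in that row sees a 2).
(6,4) = 2: in row 6, 2 can only go here (every other open cell in that row sees a 2).
(8,1) = 1: in row 8, 1 can only go here (every other open cell in that row sees a 1).
(8,4) = 7: in row 8, 7 can only go here (every other open cell in that row sees a 7).
(9,5) = 1: in row 9, 1 can only go here (every other open cell in that row sees a 1).
(9,1) = 7: in row 9, 7 can only go here (every other open cell in that row sees a 7).
(1,5) = 7: in column 5, 7 can only go here (every other open cell in that column sees a 7).
(1,8) = 6: row 1 has {1,2,3,4,7,9}; col 8 has {1,2,4,5,8}; box has {1,2,3,4,8} → only 6 remains.
(8,8) = 9: row 8 has {1,2,3,4,5,7}; col 8 has {1,2,4,5,6,8}; box has {1,2,4,5,7} → only 9 remains.
(1,6) = 8: row 1 has {1,2,3,4,6,7,9}; col 6 has {1,2,4,5,7}; box has {1,2,3,4,7,9} → only 8 remains.
(3,8) = 7: row 3 has {1,2,3,4,8}; col 8 has {1,2,4,5,6,8,9}; box has {1,2,3,4,6,8} → only 7 remains.
(6,8) = 3: row 6 has {1,2,4,8}; col 8 has {1,2,4,5,6,7,8,9}; box has {1,2,4,8} → only 3 remains.
(1,4) = 5: row 1 has {1,2,3,4,6,7,8,9}; col 4 has {1,2,4,7}; box has {1,2,3,4,7,8,9} → only 5 remains.
(3,4) = 6: row 3 has {1,2,3,4,7,8}; col 4 has {1,2,4,5,7}; box has {1,2,3,4,5,7,8,9} → only 6 remains.
(4,6) = 3: in row 4, 3 can only go here (every other open cell in that row sees a 3).
(4,5) = 8: in row 4, 8 can only go here (every other open cell in that row sees an 8).
(5,4) = 9: row 5 has {1,2,4,7,8}; col 4 has {1,2,4,5,6,7}; box has {1,2,3,4,7,8} → only 9 remains.
(6,6) = 6: row 6 has {1,2,3,4,8}; col 6 has {1,2,3,4,5,7,8}; box has {1,2,3,4,7,8,9} → only 6 remains.
(7,5) = 6: row 7 has {1,2,4,5,7}; col 5 has {1,2,3,4,7,8,9}; box has {1,2,4,5,7} → only 6 remains.
(7,6) = 9: row 7 has {1,2,4,5,6,7}; col 6 has {1,2,3,4,5,6,7,8}; box has {1,2,4,5,6,7} → only 9 remains.
(7,9) = 8: row 7 has {1,2,4,5,6,7,9}; col 9 has {1,2,3,4}; box has {1,2,4,5,7,9} → only 8 remains.
(8,9) = 6: row 8 has {1,2,3,4,5,7,9}; col 9 has {1,2,3,4,8}; box has {1,2,4,5,7,8,9} → only 6 remains.
(9,7) = 3: row 9 has {1,2,4,5,7,9}; col 7 has {1,2,4,7,8}; box has {1,2,4,5,6,7,8,9} → only 3 remains.
(5,1) = 6: row 5 has {1,2,4,7,8,9}; col 1 has {1,2,3,4,5,7,8}; box has {1,2,4,7,8} → only 6 remains.
(5,5) = 5: row 5 has {1,2,4,6,7,8,9}; col 5 has {1,2,3,4,6,7,8,9}; box has {1,2,3,4,6,7,8,9} → only 5 remains.
(6,3) = 5: row 6 has {1,2,3,4,6,8}; col 3 has {1,2,4,7,9}; box has {1,2,4,6,7,8} → only 5 remains.
(6,7) = 9: row 6 has {1,2,3,4,5,6,8}; col 7 has {1,2,3,4,7,8}; box has {1,2,3,4,8} → only 9 remains.
(6,9) = 7: row 6 has {1,2,3,4,5,6,8,9}; col 9 has {1,2,3,4,6,8}; box has {1,2,3,4,8,9} → only 7 remains.
(7,4) = 3: row 7 has {1,2,4,5,6,7,8,9}; col 4 has {1,2,4,5,6,7,9}; box has {1,2,4,5,6,7,9} → only 3 remains.
(8,3) = 8: row 8 has {1,2,3,4,5,6,7,9}; col 3 has {1,2,4,5,7,9}; box has {1,2,3,4,5,7,9} → only 8 remains.
(9,3) = 6: row 9 has {1,2,3,4,5,7,9}; col 3 has {1,2,4,5,7,8,9}; box has {1,2,3,4,5,7,8,9} → only 6 remains.
(9,4) = 8: row 9 has {1,2,3,4,5,6,7,9}; col 4 has {1,2,3,4,5,6,7,9}; box has {1,2,3,4,5,6,7,9} → only 8 remains.
(3,7) = 5: row 3 has {1,2,3,4,6,7,8}; col 7 has {1,2,3,4,7,8,9}; box has {1,2,3,4,6,7,8} → only 5 remains.
(3,9) = 9: row 3 has {1,2,3,4,5,6,7,8}; col 9 has {1,2,3,4,6,7,8}; box has {1,2,3,4,5,6,7,8} → only 9 remains.

481632579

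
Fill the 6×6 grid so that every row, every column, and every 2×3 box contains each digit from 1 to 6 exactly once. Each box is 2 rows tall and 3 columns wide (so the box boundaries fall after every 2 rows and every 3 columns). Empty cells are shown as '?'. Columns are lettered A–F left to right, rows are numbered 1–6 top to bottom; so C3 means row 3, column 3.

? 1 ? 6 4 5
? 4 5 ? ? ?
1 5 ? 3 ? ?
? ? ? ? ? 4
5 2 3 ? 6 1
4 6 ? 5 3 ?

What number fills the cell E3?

C1 = 2 (sole candidate).
E3 = 2: row 3 has {1,3,5}; col 5 has {3,4,6}; box has {3,4} → only 2 remains.

2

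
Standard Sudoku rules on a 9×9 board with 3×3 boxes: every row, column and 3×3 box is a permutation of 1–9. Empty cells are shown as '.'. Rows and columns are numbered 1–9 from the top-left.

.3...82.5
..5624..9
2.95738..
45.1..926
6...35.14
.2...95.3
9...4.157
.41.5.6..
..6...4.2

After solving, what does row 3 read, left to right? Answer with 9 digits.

r1c4 = 9 (sole candidate).
r1c5 = 1 (sole candidate).
r3c9 = 1: row 3 has {2,3,5,7,8,9}; col 9 has {2,3,4,5,6,7,9}; box has {2,5,8,9} → only 1 remains.
r4c5 = 8 (sole candidate).
r4c6 = 7 (sole candidate).
r5c4 = 2 (sole candidate).
r5c7 = 7 (sole candidate).
r6c4 = 4 (sole candidate).
r6c5 = 6 (sole candidate).
r6c8 = 8 (sole candidate).
r7c2 = 8 (sole candidate).
r7c4 = 3 (sole candidate).
r8c6 = 2 (sole candidate).
r8c9 = 8 (sole candidate).
r9c2 = 7 (sole candidate).
r9c4 = 8 (sole candidate).
r9c5 = 9 (sole candidate).
r9c6 = 1 (sole candidate).
r9c8 = 3 (sole candidate).
r1c1 = 7 (sole candidate).
r1c3 = 4 (sole candidate).
r1c8 = 6 (sole candidate).
r2c2 = 1 (sole candidate).
r2c7 = 3 (sole candidate).
r2c8 = 7 (sole candidate).
r3c2 = 6: row 3 has {1,2,3,5,7,8,9}; col 2 has {1,2,3,4,5,7,8}; box has {1,2,3,4,5,7,9} → only 6 remains.
r3c8 = 4: row 3 has {1,2,3,5,6,7,8,9}; col 8 has {1,2,3,5,6,7,8}; box has {1,2,3,5,6,7,8,9} → only 4 remains.

269573841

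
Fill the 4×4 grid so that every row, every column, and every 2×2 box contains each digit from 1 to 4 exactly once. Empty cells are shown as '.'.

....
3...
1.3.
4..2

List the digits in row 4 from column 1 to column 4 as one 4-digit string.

4312

row 1, column 1 = 2: row 1 has {}; col 1 has {1,3,4}; box has {3} → only 2 remains.
row 3, column 2 = 2: row 3 has {1,3}; col 2 has {}; box has {1,4} → only 2 remains.
row 3, column 4 = 4: row 3 has {1,2,3}; col 4 has {2}; box has {2,3} → only 4 remains.
row 4, column 2 = 3: row 4 has {2,4}; col 2 has {2}; box has {1,2,4} → only 3 remains.
row 4, column 3 = 1: row 4 has {2,3,4}; col 3 has {3}; box has {2,3,4} → only 1 remains.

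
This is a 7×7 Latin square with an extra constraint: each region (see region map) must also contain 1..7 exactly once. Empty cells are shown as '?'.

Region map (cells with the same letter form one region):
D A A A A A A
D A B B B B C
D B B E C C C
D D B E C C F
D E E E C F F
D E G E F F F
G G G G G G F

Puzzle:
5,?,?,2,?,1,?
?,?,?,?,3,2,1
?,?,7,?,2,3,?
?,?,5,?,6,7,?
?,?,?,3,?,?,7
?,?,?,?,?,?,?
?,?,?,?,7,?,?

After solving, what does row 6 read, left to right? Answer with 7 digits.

R1C5 = 4: row 1 has {1,2,5}; col 5 has {2,3,6,7}; region has {1,2} → only 4 remains.
R5C5 = 5: row 5 has {3,7}; col 5 has {2,3,4,6,7}; region has {1,2,3,6,7} → only 5 remains.
R6C5 = 1: row 6 has {}; col 5 has {2,3,4,5,6,7}; region has {7} → only 1 remains.
R3C7 = 4: row 3 has {2,3,7}; col 7 has {1,7}; region has {1,2,3,5,6,7} → only 4 remains.
R1C2 = 7: in row 1, 7 can only go here (every other open cell in that row sees a 7).
R2C2 = 5: in row 2, 5 can only go here (every other open cell in that row sees a 5).
R2C1 = 7: in row 2, 7 can only go here (every other open cell in that row sees a 7).
R3C4 = 5: in row 3, 5 can only go here (every other open cell in that row sees a 5).
R6C4 = 7: in row 6, 7 can only go here (every other open cell in that row sees a 7).
R3C2 = 1: in region B, 1 can only go here (every other open cell in that region sees a 1).
R3C1 = 6: row 3 has {1,2,3,4,5,7}; col 1 has {5,7}; region has {5,7} → only 6 remains.
R7C6 = 5: in region G, 5 can only go here (every other open cell in that region sees a 5).
R6C7 = 5: in row 6, 5 can only go here (every other open cell in that row sees a 5).
Singles propagation stalls; R6C1 is still open with candidates {2,3,4}.
  Try R6C1 = 2: this forces R4C7=2, R6C3=3, R1C3=6, R1C7=3; then row 7 has no cell left for 3 — contradiction.
  Try R6C1 = 4: this forces R6C6=6, R5C6=4, R6C2=2, R6C3=3, R1C3=6; then column 7 has no cell left for 6 — contradiction.
So R6C1 = 3.
R4C7 = 3 (hidden single in row 4).
R1C7 = 6 (sole candidate).
R7C7 = 2 (sole candidate).
R1C3 = 3 (sole candidate).
R7C2 = 3 (hidden single in row 7).
R6C3 = 2: in region G, 2 can only go here (every other open cell in that region sees a 2).
R5C2 = 2 (hidden single in region E).
R4C2 = 4 (sole candidate).
R4C4 = 1 (sole candidate).
R5C1 = 1 (sole candidate).
R6C2 = 6: row 6 has {1,2,3,5,7}; col 2 has {1,2,3,4,5,7}; region has {1,2,3,5,7} → only 6 remains.
R6C6 = 4: row 6 has {1,2,3,5,6,7}; col 6 has {1,2,3,5,7}; region has {1,2,3,5,7} → only 4 remains.

3627145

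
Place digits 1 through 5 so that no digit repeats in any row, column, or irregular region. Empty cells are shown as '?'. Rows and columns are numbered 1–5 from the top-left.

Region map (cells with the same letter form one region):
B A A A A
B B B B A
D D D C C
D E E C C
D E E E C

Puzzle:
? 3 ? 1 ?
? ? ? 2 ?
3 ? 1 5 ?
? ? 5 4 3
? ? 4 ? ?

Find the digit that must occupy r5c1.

5

r1c3 = 2 (sole candidate).
r2c3 = 3 (sole candidate).
r3c5 = 2 (sole candidate).
r4c1 = 2 (sole candidate).
r4c2 = 1 (sole candidate).
r5c1 = 5: row 5 has {4}; col 1 has {2,3}; region has {1,2,3} → only 5 remains.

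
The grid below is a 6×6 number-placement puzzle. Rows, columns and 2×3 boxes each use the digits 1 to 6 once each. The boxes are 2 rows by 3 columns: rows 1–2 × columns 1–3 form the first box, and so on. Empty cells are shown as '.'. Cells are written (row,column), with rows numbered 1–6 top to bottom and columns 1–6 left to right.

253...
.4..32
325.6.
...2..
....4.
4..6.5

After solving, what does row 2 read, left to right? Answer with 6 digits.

146532

(1,5) = 1: row 1 has {2,3,5}; col 5 has {3,4,6}; box has {2,3} → only 1 remains.
(2,4) = 5: row 2 has {2,3,4}; col 4 has {2,6}; box has {1,2,3} → only 5 remains.
(4,5) = 5: row 4 has {2}; col 5 has {1,3,4,6}; box has {2,6} → only 5 remains.
(6,5) = 2: row 6 has {4,5,6}; col 5 has {1,3,4,5,6}; box has {4,5,6} → only 2 remains.
(1,4) = 4: row 1 has {1,2,3,5}; col 4 has {2,5,6}; box has {1,2,3,5} → only 4 remains.
(1,6) = 6: row 1 has {1,2,3,4,5}; col 6 has {2,5}; box has {1,2,3,4,5} → only 6 remains.
(3,4) = 1: row 3 has {2,3,5,6}; col 4 has {2,4,5,6}; box has {2,5,6} → only 1 remains.
(3,6) = 4: row 3 has {1,2,3,5,6}; col 6 has {2,5,6}; box has {1,2,5,6} → only 4 remains.
(4,6) = 3: row 4 has {2,5}; col 6 has {2,4,5,6}; box has {1,2,4,5,6} → only 3 remains.
(5,4) = 3: row 5 has {4}; col 4 has {1,2,4,5,6}; box has {2,4,5,6} → only 3 remains.
(5,6) = 1: row 5 has {3,4}; col 6 has {2,3,4,5,6}; box has {2,3,4,5,6} → only 1 remains.
(6,3) = 1: row 6 has {2,4,5,6}; col 3 has {3,5}; box has {4} → only 1 remains.
(2,3) = 6: row 2 has {2,3,4,5}; col 3 has {1,3,5}; box has {2,3,4,5} → only 6 remains.
(4,3) = 4: row 4 has {2,3,5}; col 3 has {1,3,5,6}; box has {2,3,5} → only 4 remains.
(5,2) = 6: row 5 has {1,3,4}; col 2 has {2,4,5}; box has {1,4} → only 6 remains.
(5,3) = 2: row 5 has {1,3,4,6}; col 3 has {1,3,4,5,6}; box has {1,4,6} → only 2 remains.
(6,2) = 3: row 6 has {1,2,4,5,6}; col 2 has {2,4,5,6}; box has {1,2,4,6} → only 3 remains.
(2,1) = 1: row 2 has {2,3,4,5,6}; col 1 has {2,3,4}; box has {2,3,4,5,6} → only 1 remains.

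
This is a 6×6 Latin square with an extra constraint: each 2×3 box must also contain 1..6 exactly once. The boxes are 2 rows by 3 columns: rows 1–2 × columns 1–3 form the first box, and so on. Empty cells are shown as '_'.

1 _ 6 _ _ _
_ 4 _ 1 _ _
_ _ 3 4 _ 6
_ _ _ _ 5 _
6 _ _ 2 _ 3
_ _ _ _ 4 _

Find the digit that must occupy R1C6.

R4C4 = 3 (sole candidate).
R5C5 = 1 (sole candidate).
R6C6 = 5 (sole candidate).
R1C4 = 5 (sole candidate).
R2C6 = 2 (sole candidate).
R3C5 = 2 (sole candidate).
R4C6 = 1 (sole candidate).
R5C2 = 5 (sole candidate).
R5C3 = 4 (sole candidate).
R6C4 = 6 (sole candidate).
R1C5 = 3 (sole candidate).
R1C6 = 4: row 1 has {1,3,5,6}; col 6 has {1,2,3,5,6}; box has {1,2,3,5} → only 4 remains.

4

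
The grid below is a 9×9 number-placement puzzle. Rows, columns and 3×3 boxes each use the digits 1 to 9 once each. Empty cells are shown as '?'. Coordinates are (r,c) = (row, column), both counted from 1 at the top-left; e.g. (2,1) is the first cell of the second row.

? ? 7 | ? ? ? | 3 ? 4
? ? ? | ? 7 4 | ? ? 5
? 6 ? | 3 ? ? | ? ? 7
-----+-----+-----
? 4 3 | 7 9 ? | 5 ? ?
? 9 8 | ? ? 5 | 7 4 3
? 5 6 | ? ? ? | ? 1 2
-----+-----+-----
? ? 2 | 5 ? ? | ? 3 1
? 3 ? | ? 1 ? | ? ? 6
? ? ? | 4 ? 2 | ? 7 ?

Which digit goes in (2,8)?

(4,9) = 8: row 4 has {3,4,5,7,9}; col 9 has {1,2,3,4,5,6,7}; box has {1,2,3,4,5,7} → only 8 remains.
(6,1) = 7: row 6 has {1,2,5,6}; col 1 has {}; box has {3,4,5,6,8,9} → only 7 remains.
(6,4) = 8: row 6 has {1,2,5,6,7}; col 4 has {3,4,5,7}; box has {5,7,9} → only 8 remains.
(6,6) = 3: row 6 has {1,2,5,6,7,8}; col 6 has {2,4,5}; box has {5,7,8,9} → only 3 remains.
(6,7) = 9: row 6 has {1,2,3,5,6,7,8}; col 7 has {3,5,7}; box has {1,2,3,4,5,7,8} → only 9 remains.
(8,4) = 9: row 8 has {1,3,6}; col 4 has {3,4,5,7,8}; box has {1,2,4,5} → only 9 remains.
(9,7) = 8: row 9 has {2,4,7}; col 7 has {3,5,7,9}; box has {1,3,6,7} → only 8 remains.
(9,9) = 9: row 9 has {2,4,7,8}; col 9 has {1,2,3,4,5,6,7,8}; box has {1,3,6,7,8} → only 9 remains.
(4,8) = 6: row 4 has {3,4,5,7,8,9}; col 8 has {1,3,4,7}; box has {1,2,3,4,5,7,8,9} → only 6 remains.
(6,5) = 4: row 6 has {1,2,3,5,6,7,8,9}; col 5 has {1,7,9}; box has {3,5,7,8,9} → only 4 remains.
(7,7) = 4: row 7 has {1,2,3,5}; col 7 has {3,5,7,8,9}; box has {1,3,6,7,8,9} → only 4 remains.
(8,7) = 2: row 8 has {1,3,6,9}; col 7 has {3,4,5,7,8,9}; box has {1,3,4,6,7,8,9} → only 2 remains.
(8,8) = 5: row 8 has {1,2,3,6,9}; col 8 has {1,3,4,6,7}; box has {1,2,3,4,6,7,8,9} → only 5 remains.
(9,2) = 1: row 9 has {2,4,7,8,9}; col 2 has {3,4,5,6,9}; box has {2,3} → only 1 remains.
(9,3) = 5: row 9 has {1,2,4,7,8,9}; col 3 has {2,3,6,7,8}; box has {1,2,3} → only 5 remains.
(3,7) = 1: row 3 has {3,6,7}; col 7 has {2,3,4,5,7,8,9}; box has {3,4,5,7} → only 1 remains.
(4,6) = 1: row 4 has {3,4,5,6,7,8,9}; col 6 has {2,3,4,5}; box has {3,4,5,7,8,9} → only 1 remains.
(8,3) = 4: row 8 has {1,2,3,5,6,9}; col 3 has {2,3,5,6,7,8}; box has {1,2,3,5} → only 4 remains.
(9,1) = 6: row 9 has {1,2,4,5,7,8,9}; col 1 has {7}; box has {1,2,3,4,5} → only 6 remains.
(9,5) = 3: row 9 has {1,2,4,5,6,7,8,9}; col 5 has {1,4,7,9}; box has {1,2,4,5,9} → only 3 remains.
(2,7) = 6: row 2 has {4,5,7}; col 7 has {1,2,3,4,5,7,8,9}; box has {1,3,4,5,7} → only 6 remains.
(3,3) = 9: row 3 has {1,3,6,7}; col 3 has {2,3,4,5,6,7,8}; box has {6,7} → only 9 remains.
(3,6) = 8: row 3 has {1,3,6,7,9}; col 6 has {1,2,3,4,5}; box has {3,4,7} → only 8 remains.
(3,8) = 2: row 3 has {1,3,6,7,8,9}; col 8 has {1,3,4,5,6,7}; box has {1,3,4,5,6,7} → only 2 remains.
(4,1) = 2: row 4 has {1,3,4,5,6,7,8,9}; col 1 has {6,7}; box has {3,4,5,6,7,8,9} → only 2 remains.
(5,1) = 1: row 5 has {3,4,5,7,8,9}; col 1 has {2,6,7}; box has {2,3,4,5,6,7,8,9} → only 1 remains.
(8,1) = 8: row 8 has {1,2,3,4,5,6,9}; col 1 has {1,2,6,7}; box has {1,2,3,4,5,6} → only 8 remains.
(8,6) = 7: row 8 has {1,2,3,4,5,6,8,9}; col 6 has {1,2,3,4,5,8}; box has {1,2,3,4,5,9} → only 7 remains.
(1,1) = 5: row 1 has {3,4,7}; col 1 has {1,2,6,7,8}; box has {6,7,9} → only 5 remains.
(2,1) = 3: row 2 has {4,5,6,7}; col 1 has {1,2,5,6,7,8}; box has {5,6,7,9} → only 3 remains.
(2,3) = 1: row 2 has {3,4,5,6,7}; col 3 has {2,3,4,5,6,7,8,9}; box has {3,5,6,7,9} → only 1 remains.
(2,4) = 2: row 2 has {1,3,4,5,6,7}; col 4 has {3,4,5,7,8,9}; box has {3,4,7,8} → only 2 remains.
(3,1) = 4: row 3 has {1,2,3,6,7,8,9}; col 1 has {1,2,3,5,6,7,8}; box has {1,3,5,6,7,9} → only 4 remains.
(3,5) = 5: row 3 has {1,2,3,4,6,7,8,9}; col 5 has {1,3,4,7,9}; box has {2,3,4,7,8} → only 5 remains.
(5,4) = 6: row 5 has {1,3,4,5,7,8,9}; col 4 has {2,3,4,5,7,8,9}; box has {1,3,4,5,7,8,9} → only 6 remains.
(5,5) = 2: row 5 has {1,3,4,5,6,7,8,9}; col 5 has {1,3,4,5,7,9}; box has {1,3,4,5,6,7,8,9} → only 2 remains.
(7,1) = 9: row 7 has {1,2,3,4,5}; col 1 has {1,2,3,4,5,6,7,8}; box has {1,2,3,4,5,6,8} → only 9 remains.
(7,2) = 7: row 7 has {1,2,3,4,5,9}; col 2 has {1,3,4,5,6,9}; box has {1,2,3,4,5,6,8,9} → only 7 remains.
(7,6) = 6: row 7 has {1,2,3,4,5,7,9}; col 6 has {1,2,3,4,5,7,8}; box has {1,2,3,4,5,7,9} → only 6 remains.
(1,4) = 1: row 1 has {3,4,5,7}; col 4 has {2,3,4,5,6,7,8,9}; box has {2,3,4,5,7,8} → only 1 remains.
(1,5) = 6: row 1 has {1,3,4,5,7}; col 5 has {1,2,3,4,5,7,9}; box has {1,2,3,4,5,7,8} → only 6 remains.
(1,6) = 9: row 1 has {1,3,4,5,6,7}; col 6 has {1,2,3,4,5,6,7,8}; box has {1,2,3,4,5,6,7,8} → only 9 remains.
(1,8) = 8: row 1 has {1,3,4,5,6,7,9}; col 8 has {1,2,3,4,5,6,7}; box has {1,2,3,4,5,6,7} → only 8 remains.
(2,2) = 8: row 2 has {1,2,3,4,5,6,7}; col 2 has {1,3,4,5,6,7,9}; box has {1,3,4,5,6,7,9} → only 8 remains.
(2,8) = 9: row 2 has {1,2,3,4,5,6,7,8}; col 8 has {1,2,3,4,5,6,7,8}; box has {1,2,3,4,5,6,7,8} → only 9 remains.

9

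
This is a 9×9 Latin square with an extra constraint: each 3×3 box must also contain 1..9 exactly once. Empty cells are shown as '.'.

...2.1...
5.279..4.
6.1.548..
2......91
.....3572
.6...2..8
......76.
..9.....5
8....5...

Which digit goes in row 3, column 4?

row 3, column 4 = 3: row 3 has {1,4,5,6,8}; col 4 has {2,7}; box has {1,2,4,5,7,9} → only 3 remains.

3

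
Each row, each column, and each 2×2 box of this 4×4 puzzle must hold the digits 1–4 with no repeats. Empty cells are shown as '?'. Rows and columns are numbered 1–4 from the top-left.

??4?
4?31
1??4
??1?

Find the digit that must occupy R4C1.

R1C4 = 2 (sole candidate).
R2C2 = 2 (sole candidate).
R3C2 = 3 (sole candidate).
R3C3 = 2 (sole candidate).
R4C1 = 2: row 4 has {1}; col 1 has {1,4}; box has {1,3} → only 2 remains.

2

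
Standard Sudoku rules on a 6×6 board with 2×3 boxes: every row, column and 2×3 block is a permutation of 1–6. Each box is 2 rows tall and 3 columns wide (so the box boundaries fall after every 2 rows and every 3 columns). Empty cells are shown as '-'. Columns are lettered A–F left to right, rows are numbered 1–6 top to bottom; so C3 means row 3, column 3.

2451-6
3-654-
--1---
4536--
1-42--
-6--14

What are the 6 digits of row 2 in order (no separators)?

316542

E1 = 3: row 1 has {1,2,4,5,6}; col 5 has {1,4}; box has {1,4,5,6} → only 3 remains.
B2 = 1: row 2 has {3,4,5,6}; col 2 has {4,5,6}; box has {2,3,4,5,6} → only 1 remains.
F2 = 2: row 2 has {1,3,4,5,6}; col 6 has {4,6}; box has {1,3,4,5,6} → only 2 remains.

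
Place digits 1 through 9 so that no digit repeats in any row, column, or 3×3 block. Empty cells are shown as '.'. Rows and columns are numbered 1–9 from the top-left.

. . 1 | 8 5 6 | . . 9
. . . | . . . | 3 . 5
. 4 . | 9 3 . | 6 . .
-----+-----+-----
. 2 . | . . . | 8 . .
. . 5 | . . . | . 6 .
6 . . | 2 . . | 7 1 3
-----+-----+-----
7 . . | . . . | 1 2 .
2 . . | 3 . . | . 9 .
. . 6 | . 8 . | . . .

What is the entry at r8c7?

5

r1c1 = 3: row 1 has {1,5,6,8,9}; col 1 has {2,6,7}; box has {1,4} → only 3 remains.
r1c2 = 7: row 1 has {1,3,5,6,8,9}; col 2 has {2,4}; box has {1,3,4} → only 7 remains.
r1c8 = 4: row 1 has {1,3,5,6,7,8,9}; col 8 has {1,2,6,9}; box has {3,5,6,9} → only 4 remains.
r4c8 = 5: row 4 has {2,8}; col 8 has {1,2,4,6,9}; box has {1,3,6,7,8} → only 5 remains.
r4c9 = 4: row 4 has {2,5,8}; col 9 has {3,5,9}; box has {1,3,5,6,7,8} → only 4 remains.
r5c9 = 2: row 5 has {5,6}; col 9 has {3,4,5,9}; box has {1,3,4,5,6,7,8} → only 2 remains.
r9c9 = 7: row 9 has {6,8}; col 9 has {2,3,4,5,9}; box has {1,2,9} → only 7 remains.
r1c7 = 2: row 1 has {1,3,4,5,6,7,8,9}; col 7 has {1,3,6,7,8}; box has {3,4,5,6,9} → only 2 remains.
r5c7 = 9: row 5 has {2,5,6}; col 7 has {1,2,3,6,7,8}; box has {1,2,3,4,5,6,7,8} → only 9 remains.
r9c8 = 3: row 9 has {6,7,8}; col 8 has {1,2,4,5,6,9}; box has {1,2,7,9} → only 3 remains.
r2c2 = 6: in row 2, 6 can only go here (every other open cell in that row sees a 6).
r3c1 = 5: in row 3, 5 can only go here (every other open cell in that row sees a 5).
r6c6 = 5: in row 6, 5 can only go here (every other open cell in that row sees a 5).
r9c6 = 2: in row 9, 2 can only go here (every other open cell in that row sees a 2).
r3c3 = 2: in row 3, 2 can only go here (every other open cell in that row sees a 2).
r2c5 = 2: in row 2, 2 can only go here (every other open cell in that row sees a 2).
r4c3 = 7: in column 3, 7 can only go here (every other open cell in that column sees a 7).
r4c6 = 3: in row 4, 3 can only go here (every other open cell in that row sees a 3).
r5c2 = 3: in row 5, 3 can only go here (every other open cell in that row sees a 3).
r7c3 = 3: in row 7, 3 can only go here (every other open cell in that row sees a 3).
r5c6 = 8: in column 6, 8 can only go here (every other open cell in that column sees an 8).
r7c6 = 9: in column 6, 9 can only go here (every other open cell in that column sees a 9).
r2c1 = 8: in column 1, 8 can only go here (every other open cell in that column sees an 8).
r2c3 = 9: row 2 has {2,3,5,6,8}; col 3 has {1,2,3,5,6,7}; box has {1,2,3,4,5,6,7,8} → only 9 remains.
r2c8 = 7: row 2 has {2,3,5,6,8,9}; col 8 has {1,2,3,4,5,6,9}; box has {2,3,4,5,6,9} → only 7 remains.
r3c8 = 8: row 3 has {2,3,4,5,6,9}; col 8 has {1,2,3,4,5,6,7,9}; box has {2,3,4,5,6,7,9} → only 8 remains.
r3c9 = 1: row 3 has {2,3,4,5,6,8,9}; col 9 has {2,3,4,5,7,9}; box has {2,3,4,5,6,7,8,9} → only 1 remains.
r3c6 = 7: row 3 has {1,2,3,4,5,6,8,9}; col 6 has {2,3,5,6,8,9}; box has {2,3,5,6,8,9} → only 7 remains.
r8c5 = 7: in row 8, 7 can only go here (every other open cell in that row sees a 7).
r5c4 = 7: in row 5, 7 can only go here (every other open cell in that row sees a 7).
r8c9 = 6: in row 8, 6 can only go here (every other open cell in that row sees a 6).
r7c9 = 8: row 7 has {1,2,3,7,9}; col 9 has {1,2,3,4,5,6,7,9}; box has {1,2,3,6,7,9} → only 8 remains.
r7c2 = 5: row 7 has {1,2,3,7,8,9}; col 2 has {2,3,4,6,7}; box has {2,3,6,7} → only 5 remains.
r8c7 = 5: in row 8, 5 can only go here (every other open cell in that row sees a 5).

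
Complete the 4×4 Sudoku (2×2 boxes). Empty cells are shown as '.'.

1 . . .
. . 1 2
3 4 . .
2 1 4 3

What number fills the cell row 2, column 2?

row 1, column 3 = 3: row 1 has {1}; col 3 has {1,4}; box has {1,2} → only 3 remains.
row 1, column 4 = 4: row 1 has {1,3}; col 4 has {2,3}; box has {1,2,3} → only 4 remains.
row 2, column 1 = 4: row 2 has {1,2}; col 1 has {1,2,3}; box has {1} → only 4 remains.
row 2, column 2 = 3: row 2 has {1,2,4}; col 2 has {1,4}; box has {1,4} → only 3 remains.

3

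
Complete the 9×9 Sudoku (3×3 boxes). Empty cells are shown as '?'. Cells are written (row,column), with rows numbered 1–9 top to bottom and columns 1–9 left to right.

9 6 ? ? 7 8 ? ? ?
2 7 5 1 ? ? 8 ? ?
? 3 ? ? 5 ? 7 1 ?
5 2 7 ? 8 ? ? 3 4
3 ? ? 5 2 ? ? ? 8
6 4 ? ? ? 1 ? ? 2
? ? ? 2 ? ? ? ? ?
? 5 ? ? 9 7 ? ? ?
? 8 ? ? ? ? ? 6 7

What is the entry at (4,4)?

6

(6,5) = 3 (sole candidate).
(1,3) = 1 (hidden single in row 1).
(5,3) = 9 (sole candidate).
(5,8) = 7 (sole candidate).
(6,3) = 8 (sole candidate).
(3,3) = 4 (sole candidate).
(5,2) = 1 (sole candidate).
(5,7) = 6 (sole candidate).
(7,2) = 9 (sole candidate).
(3,1) = 8 (sole candidate).
(5,6) = 4 (sole candidate).
(3,6) = 2 (hidden single in row 3).
(4,7) = 1 (hidden single in row 4).
(6,4) = 7 (hidden single in row 6).
(7,1) = 7 (hidden single in row 7).
(7,8) = 8 (hidden single in row 7).
(8,4) = 8 (hidden single in row 8).
(8,3) = 6 (hidden single in row 8).
(7,3) = 3 (sole candidate).
(9,3) = 2 (sole candidate).
(9,7) = 9 (hidden single in row 9).
(6,7) = 5 (sole candidate).
(6,8) = 9 (sole candidate).
(7,7) = 4 (sole candidate).
(8,8) = 2 (sole candidate).
(2,8) = 4 (sole candidate).
(8,7) = 3 (sole candidate).
(8,9) = 1 (sole candidate).
(1,7) = 2 (sole candidate).
(1,8) = 5 (sole candidate).
(1,9) = 3 (sole candidate).
(2,5) = 6 (sole candidate).
(2,9) = 9 (sole candidate).
(3,4) = 9 (sole candidate).
(3,9) = 6 (sole candidate).
(4,4) = 6: row 4 has {1,2,3,4,5,7,8}; col 4 has {1,2,5,7,8,9}; box has {1,2,3,4,5,7,8} → only 6 remains.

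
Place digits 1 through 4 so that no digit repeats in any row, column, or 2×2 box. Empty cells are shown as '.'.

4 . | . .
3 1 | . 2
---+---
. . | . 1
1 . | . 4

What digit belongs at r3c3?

r1c2 = 2 (sole candidate).
r1c4 = 3 (sole candidate).
r2c3 = 4 (sole candidate).
r3c1 = 2 (sole candidate).
r3c3 = 3: row 3 has {1,2}; col 3 has {4}; box has {1,4} → only 3 remains.

3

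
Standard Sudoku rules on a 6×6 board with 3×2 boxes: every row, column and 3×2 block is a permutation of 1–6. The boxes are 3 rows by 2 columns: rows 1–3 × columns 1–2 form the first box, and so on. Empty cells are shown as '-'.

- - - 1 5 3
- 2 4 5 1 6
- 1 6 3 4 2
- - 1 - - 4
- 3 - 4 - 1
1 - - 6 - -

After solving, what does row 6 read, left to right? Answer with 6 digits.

R1C3 = 2: row 1 has {1,3,5}; col 3 has {1,4,6}; box has {1,3,4,5,6} → only 2 remains.
R2C1 = 3: row 2 has {1,2,4,5,6}; col 1 has {1}; box has {1,2} → only 3 remains.
R3C1 = 5: row 3 has {1,2,3,4,6}; col 1 has {1,3}; box has {1,2,3} → only 5 remains.
R4C4 = 2: row 4 has {1,4}; col 4 has {1,3,4,5,6}; box has {1,4,6} → only 2 remains.
R5C3 = 5: row 5 has {1,3,4}; col 3 has {1,2,4,6}; box has {1,2,4,6} → only 5 remains.
R6C3 = 3: row 6 has {1,6}; col 3 has {1,2,4,5,6}; box has {1,2,4,5,6} → only 3 remains.
R6C5 = 2: row 6 has {1,3,6}; col 5 has {1,4,5}; box has {1,4} → only 2 remains.
R6C6 = 5: row 6 has {1,2,3,6}; col 6 has {1,2,3,4,6}; box has {1,2,4} → only 5 remains.
R4C1 = 6: row 4 has {1,2,4}; col 1 has {1,3,5}; box has {1,3} → only 6 remains.
R4C2 = 5: row 4 has {1,2,4,6}; col 2 has {1,2,3}; box has {1,3,6} → only 5 remains.
R4C5 = 3: row 4 has {1,2,4,5,6}; col 5 has {1,2,4,5}; box has {1,2,4,5} → only 3 remains.
R5C1 = 2: row 5 has {1,3,4,5}; col 1 has {1,3,5,6}; box has {1,3,5,6} → only 2 remains.
R5C5 = 6: row 5 has {1,2,3,4,5}; col 5 has {1,2,3,4,5}; box has {1,2,3,4,5} → only 6 remains.
R6C2 = 4: row 6 has {1,2,3,5,6}; col 2 has {1,2,3,5}; box has {1,2,3,5,6} → only 4 remains.

143625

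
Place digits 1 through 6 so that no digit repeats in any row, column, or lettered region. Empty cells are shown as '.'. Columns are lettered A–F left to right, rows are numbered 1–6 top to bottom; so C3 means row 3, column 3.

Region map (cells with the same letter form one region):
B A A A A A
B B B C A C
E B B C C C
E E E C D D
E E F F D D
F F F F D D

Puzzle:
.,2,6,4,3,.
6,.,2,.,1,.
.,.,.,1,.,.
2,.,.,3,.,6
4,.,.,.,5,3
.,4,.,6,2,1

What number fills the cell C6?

3

F1 = 5 (sole candidate).
D2 = 5 (sole candidate).
F2 = 4 (sole candidate).
E3 = 6 (sole candidate).
F3 = 2 (sole candidate).
E4 = 4 (sole candidate).
C5 = 1 (sole candidate).
D5 = 2 (sole candidate).
A1 = 1 (sole candidate).
B2 = 3 (sole candidate).
B3 = 5 (sole candidate).
C3 = 4 (sole candidate).
B4 = 1 (sole candidate).
C4 = 5 (sole candidate).
B5 = 6 (sole candidate).
C6 = 3: row 6 has {1,2,4,6}; col 3 has {1,2,4,5,6}; region has {1,2,4,6} → only 3 remains.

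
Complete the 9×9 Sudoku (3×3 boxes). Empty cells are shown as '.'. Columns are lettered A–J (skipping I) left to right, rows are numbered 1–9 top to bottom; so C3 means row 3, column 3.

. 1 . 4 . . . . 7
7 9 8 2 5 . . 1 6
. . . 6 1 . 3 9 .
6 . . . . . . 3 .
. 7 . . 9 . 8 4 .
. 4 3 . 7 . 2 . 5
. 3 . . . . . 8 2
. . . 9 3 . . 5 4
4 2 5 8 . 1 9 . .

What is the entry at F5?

6

E1 = 8: row 1 has {1,4,7}; col 5 has {1,3,5,7,9}; box has {1,2,4,5,6} → only 8 remains.
G1 = 5: row 1 has {1,4,7,8}; col 7 has {2,3,8,9}; box has {1,3,6,7,9} → only 5 remains.
H1 = 2: row 1 has {1,4,5,7,8}; col 8 has {1,3,4,5,8,9}; box has {1,3,5,6,7,9} → only 2 remains.
F2 = 3: row 2 has {1,2,5,6,7,8,9}; col 6 has {1}; box has {1,2,4,5,6,8} → only 3 remains.
G2 = 4: row 2 has {1,2,3,5,6,7,8,9}; col 7 has {2,3,5,8,9}; box has {1,2,3,5,6,7,9} → only 4 remains.
B3 = 5: row 3 has {1,3,6,9}; col 2 has {1,2,3,4,7,9}; box has {1,7,8,9} → only 5 remains.
F3 = 7: row 3 has {1,3,5,6,9}; col 6 has {1,3}; box has {1,2,3,4,5,6,8} → only 7 remains.
J3 = 8: row 3 has {1,3,5,6,7,9}; col 9 has {2,4,5,6,7}; box has {1,2,3,4,5,6,7,9} → only 8 remains.
B4 = 8: row 4 has {3,6}; col 2 has {1,2,3,4,5,7,9}; box has {3,4,6,7} → only 8 remains.
J5 = 1: row 5 has {4,7,8,9}; col 9 has {2,4,5,6,7,8}; box has {2,3,4,5,8} → only 1 remains.
D6 = 1: row 6 has {2,3,4,5,7}; col 4 has {2,4,6,8,9}; box has {7,9} → only 1 remains.
H6 = 6: row 6 has {1,2,3,4,5,7}; col 8 has {1,2,3,4,5,8,9}; box has {1,2,3,4,5,8} → only 6 remains.
B8 = 6: row 8 has {3,4,5,9}; col 2 has {1,2,3,4,5,7,8,9}; box has {2,3,4,5} → only 6 remains.
F8 = 2: row 8 has {3,4,5,6,9}; col 6 has {1,3,7}; box has {1,3,8,9} → only 2 remains.
E9 = 6: row 9 has {1,2,4,5,8,9}; col 5 has {1,3,5,7,8,9}; box has {1,2,3,8,9} → only 6 remains.
H9 = 7: row 9 has {1,2,4,5,6,8,9}; col 8 has {1,2,3,4,5,6,8,9}; box has {2,4,5,8,9} → only 7 remains.
J9 = 3: row 9 has {1,2,4,5,6,7,8,9}; col 9 has {1,2,4,5,6,7,8}; box has {2,4,5,7,8,9} → only 3 remains.
A1 = 3: row 1 has {1,2,4,5,7,8}; col 1 has {4,6,7}; box has {1,5,7,8,9} → only 3 remains.
C1 = 6: row 1 has {1,2,3,4,5,7,8}; col 3 has {3,5,8}; box has {1,3,5,7,8,9} → only 6 remains.
F1 = 9: row 1 has {1,2,3,4,5,6,7,8}; col 6 has {1,2,3,7}; box has {1,2,3,4,5,6,7,8} → only 9 remains.
A3 = 2: row 3 has {1,3,5,6,7,8,9}; col 1 has {3,4,6,7}; box has {1,3,5,6,7,8,9} → only 2 remains.
C3 = 4: row 3 has {1,2,3,5,6,7,8,9}; col 3 has {3,5,6,8}; box has {1,2,3,5,6,7,8,9} → only 4 remains.
D4 = 5: row 4 has {3,6,8}; col 4 has {1,2,4,6,8,9}; box has {1,7,9} → only 5 remains.
F4 = 4: row 4 has {3,5,6,8}; col 6 has {1,2,3,7,9}; box has {1,5,7,9} → only 4 remains.
G4 = 7: row 4 has {3,4,5,6,8}; col 7 has {2,3,4,5,8,9}; box has {1,2,3,4,5,6,8} → only 7 remains.
J4 = 9: row 4 has {3,4,5,6,7,8}; col 9 has {1,2,3,4,5,6,7,8}; box has {1,2,3,4,5,6,7,8} → only 9 remains.
A5 = 5: row 5 has {1,4,7,8,9}; col 1 has {2,3,4,6,7}; box has {3,4,6,7,8} → only 5 remains.
C5 = 2: row 5 has {1,4,5,7,8,9}; col 3 has {3,4,5,6,8}; box has {3,4,5,6,7,8} → only 2 remains.
D5 = 3: row 5 has {1,2,4,5,7,8,9}; col 4 has {1,2,4,5,6,8,9}; box has {1,4,5,7,9} → only 3 remains.
F5 = 6: row 5 has {1,2,3,4,5,7,8,9}; col 6 has {1,2,3,4,7,9}; box has {1,3,4,5,7,9} → only 6 remains.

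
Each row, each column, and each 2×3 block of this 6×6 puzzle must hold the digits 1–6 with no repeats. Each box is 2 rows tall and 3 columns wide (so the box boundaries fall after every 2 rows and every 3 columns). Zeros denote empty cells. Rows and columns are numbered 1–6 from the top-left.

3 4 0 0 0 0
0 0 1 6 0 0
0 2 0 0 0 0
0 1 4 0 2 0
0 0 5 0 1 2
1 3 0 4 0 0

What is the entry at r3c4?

r1c5 = 5 (sole candidate).
r1c6 = 1 (sole candidate).
r2c2 = 5 (sole candidate).
r5c2 = 6 (sole candidate).
r5c4 = 3 (sole candidate).
r6c3 = 2 (sole candidate).
r6c5 = 6 (sole candidate).
r6c6 = 5 (sole candidate).
r1c3 = 6 (sole candidate).
r1c4 = 2 (sole candidate).
r2c1 = 2 (sole candidate).
r3c3 = 3 (sole candidate).
r3c5 = 4 (sole candidate).
r3c6 = 6 (sole candidate).
r4c4 = 5 (sole candidate).
r4c6 = 3 (sole candidate).
r5c1 = 4 (sole candidate).
r2c5 = 3 (sole candidate).
r2c6 = 4 (sole candidate).
r3c1 = 5 (sole candidate).
r3c4 = 1: row 3 has {2,3,4,5,6}; col 4 has {2,3,4,5,6}; box has {2,3,4,5,6} → only 1 remains.

1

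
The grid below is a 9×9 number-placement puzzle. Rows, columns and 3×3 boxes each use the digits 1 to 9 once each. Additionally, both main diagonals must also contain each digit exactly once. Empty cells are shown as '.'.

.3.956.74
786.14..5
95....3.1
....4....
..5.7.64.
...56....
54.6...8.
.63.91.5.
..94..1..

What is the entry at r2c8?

9

r1c7 = 8: in row 1, 8 can only go here (every other open cell in that row sees an 8).
r2c4 = 3: in row 2, 3 can only go here (every other open cell in that row sees a 3).
r3c3 = 4: in row 3, 4 can only go here (every other open cell in that row sees a 4).
r3c8 = 6: in row 3, 6 can only go here (every other open cell in that row sees a 6).
r4c7 = 5: in row 4, 5 can only go here (every other open cell in that row sees a 5).
r4c1 = 6: in row 4, 6 can only go here (every other open cell in that row sees a 6).
r6c1 = 4: in row 6, 4 can only go here (every other open cell in that row sees a 4).
r7c3 = 1: in row 7, 1 can only go here (every other open cell in that row sees a 1).
r1c3 = 2: row 1 has {3,4,5,6,7,8,9}; col 3 has {1,3,4,5,6,9}; box has {3,4,5,6,7,8,9} → only 2 remains.
r1c1 = 1: row 1 has {2,3,4,5,6,7,8,9}; col 1 has {4,5,6,7,9}; box has {2,3,4,5,6,7,8,9}; main diagonal has {4,5,7,8} → only 1 remains.
r4c4 = 2: row 4 has {4,5,6}; col 4 has {3,4,5,6,9}; box has {4,5,6,7}; main diagonal has {1,4,5,7,8} → only 2 remains.
r7c7 = 9: row 7 has {1,4,5,6,8}; col 7 has {1,3,5,6,8}; box has {1,5,8}; main diagonal has {1,2,4,5,7,8} → only 9 remains.
r2c7 = 2: row 2 has {1,3,4,5,6,7,8}; col 7 has {1,3,5,6,8,9}; box has {1,3,4,5,6,7,8} → only 2 remains.
r2c8 = 9: row 2 has {1,2,3,4,5,6,7,8}; col 8 has {4,5,6,7,8}; box has {1,2,3,4,5,6,7,8}; anti-diagonal has {1,3,4,5,6,7} → only 9 remains.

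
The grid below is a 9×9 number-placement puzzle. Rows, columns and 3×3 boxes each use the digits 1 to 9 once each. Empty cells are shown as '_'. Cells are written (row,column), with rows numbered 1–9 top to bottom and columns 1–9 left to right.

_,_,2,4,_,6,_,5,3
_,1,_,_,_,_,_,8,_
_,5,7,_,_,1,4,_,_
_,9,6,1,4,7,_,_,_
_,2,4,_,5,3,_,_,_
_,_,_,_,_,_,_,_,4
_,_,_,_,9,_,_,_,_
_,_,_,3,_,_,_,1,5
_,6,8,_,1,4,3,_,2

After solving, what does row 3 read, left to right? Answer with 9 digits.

657831429

(1,2) = 8: row 1 has {2,3,4,5,6}; col 2 has {1,2,5,6,9}; box has {1,2,5,7} → only 8 remains.
(1,5) = 7: row 1 has {2,3,4,5,6,8}; col 5 has {1,4,5,9}; box has {1,4,6} → only 7 remains.
(4,9) = 8: row 4 has {1,4,6,7,9}; col 9 has {2,3,4,5}; box has {4} → only 8 remains.
(8,3) = 9: row 8 has {1,3,5}; col 3 has {2,4,6,7,8}; box has {6,8} → only 9 remains.
(1,1) = 9: row 1 has {2,3,4,5,6,7,8}; col 1 has {}; box has {1,2,5,7,8} → only 9 remains.
(1,7) = 1: row 1 has {2,3,4,5,6,7,8,9}; col 7 has {3,4}; box has {3,4,5,8} → only 1 remains.
(2,3) = 3: row 2 has {1,8}; col 3 has {2,4,6,7,8,9}; box has {1,2,5,7,8,9} → only 3 remains.
(2,5) = 2: row 2 has {1,3,8}; col 5 has {1,4,5,7,9}; box has {1,4,6,7} → only 2 remains.
(3,1) = 6: row 3 has {1,4,5,7}; col 1 has {9}; box has {1,2,3,5,7,8,9} → only 6 remains.
(3,9) = 9: row 3 has {1,4,5,6,7}; col 9 has {2,3,4,5,8}; box has {1,3,4,5,8} → only 9 remains.
(2,1) = 4: row 2 has {1,2,3,8}; col 1 has {6,9}; box has {1,2,3,5,6,7,8,9} → only 4 remains.
(3,4) = 8: row 3 has {1,4,5,6,7,9}; col 4 has {1,3,4}; box has {1,2,4,6,7} → only 8 remains.
(3,5) = 3: row 3 has {1,4,5,6,7,8,9}; col 5 has {1,2,4,5,7,9}; box has {1,2,4,6,7,8} → only 3 remains.
(3,8) = 2: row 3 has {1,3,4,5,6,7,8,9}; col 8 has {1,5,8}; box has {1,3,4,5,8,9} → only 2 remains.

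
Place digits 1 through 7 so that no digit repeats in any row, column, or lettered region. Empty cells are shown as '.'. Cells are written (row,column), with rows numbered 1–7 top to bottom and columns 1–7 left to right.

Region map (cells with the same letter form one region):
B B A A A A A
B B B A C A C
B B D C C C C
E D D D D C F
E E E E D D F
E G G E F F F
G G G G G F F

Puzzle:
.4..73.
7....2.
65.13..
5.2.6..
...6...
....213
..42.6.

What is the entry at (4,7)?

(1,4) = 5: row 1 has {3,4,7}; col 4 has {1,2,6}; region has {2,3,7} → only 5 remains.
(2,4) = 4: row 2 has {2,7}; col 4 has {1,2,5,6}; region has {2,3,5,7} → only 4 remains.
(2,5) = 5: row 2 has {2,4,7}; col 5 has {2,3,6,7}; region has {1,3} → only 5 remains.
(2,7) = 6: row 2 has {2,4,5,7}; col 7 has {3}; region has {1,3,5} → only 6 remains.
(3,3) = 7: row 3 has {1,3,5,6}; col 3 has {2,4}; region has {2,6} → only 7 remains.
(3,6) = 4: row 3 has {1,3,5,6,7}; col 6 has {1,2,3,6}; region has {1,3,5,6} → only 4 remains.
(3,7) = 2: row 3 has {1,3,4,5,6,7}; col 7 has {3,6}; region has {1,3,4,5,6} → only 2 remains.
(4,4) = 3: row 4 has {2,5,6}; col 4 has {1,2,4,5,6}; region has {2,6,7} → only 3 remains.
(4,6) = 7: row 4 has {2,3,5,6}; col 6 has {1,2,3,4,6}; region has {1,2,3,4,5,6} → only 7 remains.
(4,7) = 4: row 4 has {2,3,5,6,7}; col 7 has {2,3,6}; region has {1,2,3,6} → only 4 remains.

4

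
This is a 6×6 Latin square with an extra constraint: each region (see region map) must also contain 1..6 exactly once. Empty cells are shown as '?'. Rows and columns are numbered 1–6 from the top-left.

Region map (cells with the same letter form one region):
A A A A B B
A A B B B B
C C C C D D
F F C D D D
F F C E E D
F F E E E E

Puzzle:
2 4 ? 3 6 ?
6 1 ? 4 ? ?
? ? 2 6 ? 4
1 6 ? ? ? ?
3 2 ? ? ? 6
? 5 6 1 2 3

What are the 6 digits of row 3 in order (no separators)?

532614

row 1, column 3 = 5 (sole candidate).
row 1, column 6 = 1 (sole candidate).
row 2, column 3 = 3 (sole candidate).
row 2, column 5 = 5 (sole candidate).
row 2, column 6 = 2 (sole candidate).
row 3, column 1 = 5: row 3 has {2,4,6}; col 1 has {1,2,3,6}; region has {2,6} → only 5 remains.
row 3, column 2 = 3: row 3 has {2,4,5,6}; col 2 has {1,2,4,5,6}; region has {2,5,6} → only 3 remains.
row 3, column 5 = 1: row 3 has {2,3,4,5,6}; col 5 has {2,5,6}; region has {4,6} → only 1 remains.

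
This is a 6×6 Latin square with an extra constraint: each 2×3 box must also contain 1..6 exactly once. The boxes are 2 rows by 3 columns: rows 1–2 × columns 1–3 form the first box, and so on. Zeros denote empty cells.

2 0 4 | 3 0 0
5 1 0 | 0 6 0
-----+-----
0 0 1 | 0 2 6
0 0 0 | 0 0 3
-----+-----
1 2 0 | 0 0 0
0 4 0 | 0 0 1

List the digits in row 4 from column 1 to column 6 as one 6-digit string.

R1C2 = 6 (sole candidate).
R1C6 = 5 (sole candidate).
R2C3 = 3 (sole candidate).
R4C2 = 5: row 4 has {3}; col 2 has {1,2,4,6}; box has {1} → only 5 remains.
R5C6 = 4 (sole candidate).
R1C5 = 1 (sole candidate).
R2C6 = 2 (sole candidate).
R3C2 = 3 (sole candidate).
R4C5 = 4: row 4 has {3,5}; col 5 has {1,2,6}; box has {2,3,6} → only 4 remains.
R2C4 = 4 (sole candidate).
R3C1 = 4 (sole candidate).
R3C4 = 5 (sole candidate).
R4C1 = 6: row 4 has {3,4,5}; col 1 has {1,2,4,5}; box has {1,3,4,5} → only 6 remains.
R4C3 = 2: row 4 has {3,4,5,6}; col 3 has {1,3,4}; box has {1,3,4,5,6} → only 2 remains.
R4C4 = 1: row 4 has {2,3,4,5,6}; col 4 has {3,4,5}; box has {2,3,4,5,6} → only 1 remains.

652143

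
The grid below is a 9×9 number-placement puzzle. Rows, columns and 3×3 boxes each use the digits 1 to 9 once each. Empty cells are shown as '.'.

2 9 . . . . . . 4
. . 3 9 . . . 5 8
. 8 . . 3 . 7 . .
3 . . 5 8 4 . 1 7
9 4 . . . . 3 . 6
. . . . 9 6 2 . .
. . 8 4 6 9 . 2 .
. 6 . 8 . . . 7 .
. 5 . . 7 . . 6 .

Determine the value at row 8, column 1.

1

row 1, column 8 = 3: row 1 has {2,4,9}; col 8 has {1,2,5,6,7}; box has {4,5,7,8} → only 3 remains.
row 3, column 8 = 9: row 3 has {3,7,8}; col 8 has {1,2,3,5,6,7}; box has {3,4,5,7,8} → only 9 remains.
row 4, column 2 = 2: row 4 has {1,3,4,5,7,8}; col 2 has {4,5,6,8,9}; box has {3,4,9} → only 2 remains.
row 4, column 3 = 6: row 4 has {1,2,3,4,5,7,8}; col 3 has {3,8}; box has {2,3,4,9} → only 6 remains.
row 4, column 7 = 9: row 4 has {1,2,3,4,5,6,7,8}; col 7 has {2,3,7}; box has {1,2,3,6,7} → only 9 remains.
row 5, column 8 = 8: row 5 has {3,4,6,9}; col 8 has {1,2,3,5,6,7,9}; box has {1,2,3,6,7,9} → only 8 remains.
row 6, column 8 = 4: row 6 has {2,6,9}; col 8 has {1,2,3,5,6,7,8,9}; box has {1,2,3,6,7,8,9} → only 4 remains.
row 6, column 9 = 5: row 6 has {2,4,6,9}; col 9 has {4,6,7,8}; box has {1,2,3,4,6,7,8,9} → only 5 remains.
row 1, column 6 = 8: in row 1, 8 can only go here (every other open cell in that row sees an 8).
row 5, column 3 = 5: in row 5, 5 can only go here (every other open cell in that row sees a 5).
row 1, column 5 = 5: in row 1, 5 can only go here (every other open cell in that row sees a 5).
row 3, column 1 = 5: in row 3, 5 can only go here (every other open cell in that row sees a 5).
row 3, column 3 = 4: in row 3, 4 can only go here (every other open cell in that row sees a 4).
row 3, column 4 = 6: in row 3, 6 can only go here (every other open cell in that row sees a 6).
row 1, column 7 = 6: in row 1, 6 can only go here (every other open cell in that row sees a 6).
row 2, column 7 = 1: row 2 has {3,5,8,9}; col 7 has {2,3,6,7,9}; box has {3,4,5,6,7,8,9} → only 1 remains.
row 3, column 9 = 2: row 3 has {3,4,5,6,7,8,9}; col 9 has {4,5,6,7,8}; box has {1,3,4,5,6,7,8,9} → only 2 remains.
row 7, column 7 = 5: row 7 has {2,4,6,8,9}; col 7 has {1,2,3,6,7,9}; box has {2,6,7} → only 5 remains.
row 8, column 7 = 4: row 8 has {6,7,8}; col 7 has {1,2,3,5,6,7,9}; box has {2,5,6,7} → only 4 remains.
row 9, column 7 = 8: row 9 has {5,6,7}; col 7 has {1,2,3,4,5,6,7,9}; box has {2,4,5,6,7} → only 8 remains.
row 2, column 2 = 7: row 2 has {1,3,5,8,9}; col 2 has {2,4,5,6,8,9}; box has {2,3,4,5,8,9} → only 7 remains.
row 2, column 6 = 2: row 2 has {1,3,5,7,8,9}; col 6 has {4,6,8,9}; box has {3,5,6,8,9} → only 2 remains.
row 3, column 6 = 1: row 3 has {2,3,4,5,6,7,8,9}; col 6 has {2,4,6,8,9}; box has {2,3,5,6,8,9} → only 1 remains.
row 5, column 6 = 7: row 5 has {3,4,5,6,8,9}; col 6 has {1,2,4,6,8,9}; box has {4,5,6,8,9} → only 7 remains.
row 6, column 2 = 1: row 6 has {2,4,5,6,9}; col 2 has {2,4,5,6,7,8,9}; box has {2,3,4,5,6,9} → only 1 remains.
row 6, column 3 = 7: row 6 has {1,2,4,5,6,9}; col 3 has {3,4,5,6,8}; box has {1,2,3,4,5,6,9} → only 7 remains.
row 6, column 4 = 3: row 6 has {1,2,4,5,6,7,9}; col 4 has {4,5,6,8,9}; box has {4,5,6,7,8,9} → only 3 remains.
row 7, column 2 = 3: row 7 has {2,4,5,6,8,9}; col 2 has {1,2,4,5,6,7,8,9}; box has {5,6,8} → only 3 remains.
row 7, column 9 = 1: row 7 has {2,3,4,5,6,8,9}; col 9 has {2,4,5,6,7,8}; box has {2,4,5,6,7,8} → only 1 remains.
row 8, column 1 = 1: row 8 has {4,6,7,8}; col 1 has {2,3,5,9}; box has {3,5,6,8} → only 1 remains.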